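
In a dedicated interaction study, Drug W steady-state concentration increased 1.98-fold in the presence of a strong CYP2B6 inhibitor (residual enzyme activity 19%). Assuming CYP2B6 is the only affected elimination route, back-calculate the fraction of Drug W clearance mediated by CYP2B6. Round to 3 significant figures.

0.611

Let fm be the CYP2B6 fraction. New clearance relative to baseline = fm × 0.19 + (1 − fm).
Steady-state concentration ratio = 1 / (new CL fraction), so new CL fraction = 1 / 1.98 = 0.5051.
fm × 0.19 + 1 − fm = 0.5051  ⇒  fm × (0.19 − 1) = −0.4949  ⇒  fm = 0.611.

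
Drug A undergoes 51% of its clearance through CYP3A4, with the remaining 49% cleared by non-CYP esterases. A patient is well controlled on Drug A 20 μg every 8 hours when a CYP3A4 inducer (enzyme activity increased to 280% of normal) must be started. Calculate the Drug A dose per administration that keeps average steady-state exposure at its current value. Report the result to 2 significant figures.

The CYP3A4 pathway (51% of clearance) is boosted to 2.8× activity: 0.51 × 2.8 = 1.428.
The remaining 49% of clearance is unaffected.
Relative clearance = 1.428 + 0.49 = 1.918.
To maintain the same steady-state level, dose must scale with clearance: new dose = 20 × 1.918 = 38 μg.

38 μg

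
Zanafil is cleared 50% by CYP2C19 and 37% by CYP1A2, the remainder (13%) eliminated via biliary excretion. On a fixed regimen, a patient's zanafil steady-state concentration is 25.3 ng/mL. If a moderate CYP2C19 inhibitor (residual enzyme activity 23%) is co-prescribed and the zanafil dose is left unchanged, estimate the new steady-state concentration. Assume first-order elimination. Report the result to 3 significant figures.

The CYP2C19 pathway (50% of clearance) falls to 0.23× activity: 0.5 × 0.23 = 0.115.
CYP1A2 (37%) and the residual 13% are unaffected.
New clearance relative to baseline: 0.115 + 0.37 + 0.13 = 0.615.
With dosing unchanged, steady-state concentration scales as 1/CL: 25.3 / 0.615 = 41.1 ng/mL.

41.1 ng/mL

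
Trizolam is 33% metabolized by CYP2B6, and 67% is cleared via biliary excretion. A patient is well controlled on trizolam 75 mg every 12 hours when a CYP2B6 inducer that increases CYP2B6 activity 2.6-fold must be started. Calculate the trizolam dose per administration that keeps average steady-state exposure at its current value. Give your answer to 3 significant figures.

The CYP2B6 pathway (33% of clearance) is boosted to 2.6× activity: 0.33 × 2.6 = 0.858.
The remaining 67% of clearance is unaffected.
CL_new/CL_old = 0.858 + 0.67 = 1.528.
Exposure is unchanged when dose changes in proportion to clearance. New dose = 75 mg × 1.528 = 115 mg.

115 mg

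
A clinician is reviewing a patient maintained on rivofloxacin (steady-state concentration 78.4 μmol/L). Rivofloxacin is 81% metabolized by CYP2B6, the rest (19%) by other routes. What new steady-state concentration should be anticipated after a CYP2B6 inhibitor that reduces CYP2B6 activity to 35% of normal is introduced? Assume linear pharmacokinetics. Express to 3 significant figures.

166 μmol/L

The CYP2B6 pathway (81% of clearance) drops to 0.35× activity: 0.81 × 0.35 = 0.2835.
The remaining 19% of clearance is unaffected.
Relative clearance = 0.2835 + 0.19 = 0.4735.
New steady-state concentration = baseline ÷ relative clearance = 78.4 / 0.4735 = 166 μmol/L.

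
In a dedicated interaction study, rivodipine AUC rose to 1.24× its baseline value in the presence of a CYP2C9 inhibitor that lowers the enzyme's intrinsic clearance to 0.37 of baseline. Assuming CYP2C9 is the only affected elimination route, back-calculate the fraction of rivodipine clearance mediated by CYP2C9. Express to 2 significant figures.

0.31

CL'/CL = 1 / 1.24 = 0.8065
0.37·fm + (1 − fm) = 0.8065
fm = (0.8065 − 1) / (0.37 − 1) = 0.31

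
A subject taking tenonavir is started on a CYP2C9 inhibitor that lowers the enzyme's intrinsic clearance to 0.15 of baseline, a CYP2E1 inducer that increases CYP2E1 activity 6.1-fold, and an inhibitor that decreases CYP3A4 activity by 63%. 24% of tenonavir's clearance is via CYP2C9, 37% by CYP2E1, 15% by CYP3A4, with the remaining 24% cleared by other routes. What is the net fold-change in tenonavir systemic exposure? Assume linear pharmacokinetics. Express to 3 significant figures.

0.386

The CYP2C9 pathway (24% of clearance) falls to 0.15× activity: 0.24 × 0.15 = 0.036.
The CYP2E1 pathway (37% of clearance) rises to 6.1× activity: 0.37 × 6.1 = 2.257.
The CYP3A4 pathway (15% of clearance) is reduced to 0.37× activity: 0.15 × 0.37 = 0.0555.
The remaining 24% of clearance is unaffected.
New clearance relative to baseline: 0.036 + 2.257 + 0.0555 + 0.24 = 2.5885.
Systemic exposure ∝ 1/CL: fold-change = 1 / 2.5885 = 0.386.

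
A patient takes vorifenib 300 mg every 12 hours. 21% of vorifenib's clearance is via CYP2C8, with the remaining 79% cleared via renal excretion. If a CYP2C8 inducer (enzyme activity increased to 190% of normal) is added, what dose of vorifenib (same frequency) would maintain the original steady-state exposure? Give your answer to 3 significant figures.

357 mg

The CYP2C8 pathway (21% of clearance) increases to 1.9× activity: 0.21 × 1.9 = 0.399.
Non-CYP routes (79%) are unchanged.
Relative clearance = 0.399 + 0.79 = 1.189.
Css,avg = (dose rate)/CL, so holding Css fixed requires dose ∝ CL: 300 × 1.189 = 357 mg.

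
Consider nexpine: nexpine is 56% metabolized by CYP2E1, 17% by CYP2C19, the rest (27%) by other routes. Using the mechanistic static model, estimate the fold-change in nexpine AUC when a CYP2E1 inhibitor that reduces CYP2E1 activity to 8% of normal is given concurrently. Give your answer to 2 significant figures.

2.1

The CYP2E1 pathway (56% of clearance) falls to 0.08× activity: 0.56 × 0.08 = 0.0448.
CYP2C19 (17%) and the residual 27% are unaffected.
New clearance relative to baseline: 0.0448 + 0.17 + 0.27 = 0.4848.
Since AUC ∝ 1/CL, the ratio is 1 / 0.4848 = 2.1.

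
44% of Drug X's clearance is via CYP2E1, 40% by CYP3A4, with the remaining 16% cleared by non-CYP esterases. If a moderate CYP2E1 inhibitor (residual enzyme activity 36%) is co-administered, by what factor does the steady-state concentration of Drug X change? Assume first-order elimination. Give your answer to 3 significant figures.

1.39

CYP2E1: 0.44 × 0.36 = 0.1584
CYP3A4: 0.4 (unchanged)
Other: 0.16 (unchanged)
New clearance relative to baseline: 0.1584 + 0.4 + 0.16 = 0.7184.
Steady-state concentration is inversely proportional to clearance, so the fold-change is 1 / 0.7184 = 1.39.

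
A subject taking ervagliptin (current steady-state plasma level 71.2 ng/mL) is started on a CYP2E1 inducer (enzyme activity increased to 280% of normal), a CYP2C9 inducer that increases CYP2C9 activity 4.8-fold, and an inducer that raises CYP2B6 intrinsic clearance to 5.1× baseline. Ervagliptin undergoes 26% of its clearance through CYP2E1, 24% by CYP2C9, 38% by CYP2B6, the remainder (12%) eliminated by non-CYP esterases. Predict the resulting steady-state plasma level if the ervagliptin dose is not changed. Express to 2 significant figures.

CYP2E1: 0.26 × 2.8 = 0.728
CYP2C9: 0.24 × 4.8 = 1.152
CYP2B6: 0.38 × 5.1 = 1.938
Other: 0.12 (unchanged)
Relative clearance = 0.728 + 1.152 + 1.938 + 0.12 = 3.938.
Steady-state plasma level ∝ 1/CL: new value = 71.2 / 3.938 = 18 ng/mL.

18 ng/mL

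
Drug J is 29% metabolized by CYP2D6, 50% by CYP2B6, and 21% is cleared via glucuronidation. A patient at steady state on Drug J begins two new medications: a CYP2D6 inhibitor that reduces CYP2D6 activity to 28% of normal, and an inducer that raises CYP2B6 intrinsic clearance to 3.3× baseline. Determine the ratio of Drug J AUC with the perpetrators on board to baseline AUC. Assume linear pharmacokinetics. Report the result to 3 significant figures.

The CYP2D6 pathway (29% of clearance) is reduced to 0.28× activity: 0.29 × 0.28 = 0.0812.
The CYP2B6 pathway (50% of clearance) rises to 3.3× activity: 0.5 × 3.3 = 1.65.
Non-CYP routes (21%) are unchanged.
New clearance relative to baseline: 0.0812 + 1.65 + 0.21 = 1.9412.
AUC ∝ 1/CL: fold-change = 1 / 1.9412 = 0.515.

0.515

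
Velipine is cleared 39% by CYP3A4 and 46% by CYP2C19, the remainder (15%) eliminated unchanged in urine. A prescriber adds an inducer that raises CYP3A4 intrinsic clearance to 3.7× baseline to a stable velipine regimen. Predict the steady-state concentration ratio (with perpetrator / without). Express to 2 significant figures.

The CYP3A4 pathway (39% of clearance) rises to 3.7× activity: 0.39 × 3.7 = 1.443.
CYP2C19 (46%) and the residual 15% are unaffected.
New clearance relative to baseline: 1.443 + 0.46 + 0.15 = 2.053.
Since steady-state concentration ∝ 1/CL, the ratio is 1 / 2.053 = 0.49.

0.49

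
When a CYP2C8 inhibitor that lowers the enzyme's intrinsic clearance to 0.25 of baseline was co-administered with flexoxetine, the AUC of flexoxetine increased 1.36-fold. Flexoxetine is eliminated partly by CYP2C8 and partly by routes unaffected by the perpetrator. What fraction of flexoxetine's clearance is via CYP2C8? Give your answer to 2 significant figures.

0.35

CL'/CL = 1 / 1.36 = 0.7353
0.25·fm + (1 − fm) = 0.7353
fm = (0.7353 − 1) / (0.25 − 1) = 0.35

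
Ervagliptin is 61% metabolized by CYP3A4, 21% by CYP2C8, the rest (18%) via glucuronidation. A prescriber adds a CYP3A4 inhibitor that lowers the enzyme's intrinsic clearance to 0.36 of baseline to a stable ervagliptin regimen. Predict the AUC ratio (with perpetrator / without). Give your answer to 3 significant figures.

The CYP3A4 pathway (61% of clearance) drops to 0.36× activity: 0.61 × 0.36 = 0.2196.
CYP2C8 (21%) and the residual 18% are unaffected.
New clearance relative to baseline: 0.2196 + 0.21 + 0.18 = 0.6096.
AUC is inversely proportional to clearance, so the fold-change is 1 / 0.6096 = 1.64.

1.64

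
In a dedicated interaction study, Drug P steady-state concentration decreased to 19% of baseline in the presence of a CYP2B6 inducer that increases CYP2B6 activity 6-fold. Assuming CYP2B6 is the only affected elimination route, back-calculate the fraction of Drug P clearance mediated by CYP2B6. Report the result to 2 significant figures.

Let x = fm,CYP2B6. Because steady-state concentration ∝ 1/CL, relative clearance rose to 1/0.190 = 5.263.
Only the CYP2B6 route changed, so 5.263 = x·6 + (1 − x), giving x = 0.85.

0.85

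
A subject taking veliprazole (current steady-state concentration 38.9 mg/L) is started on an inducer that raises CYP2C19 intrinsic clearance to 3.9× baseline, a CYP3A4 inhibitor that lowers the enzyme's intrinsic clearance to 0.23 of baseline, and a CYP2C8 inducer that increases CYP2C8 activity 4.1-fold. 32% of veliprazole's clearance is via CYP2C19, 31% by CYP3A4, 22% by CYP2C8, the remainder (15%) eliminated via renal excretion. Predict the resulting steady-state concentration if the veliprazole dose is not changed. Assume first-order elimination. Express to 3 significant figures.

CYP2C19: 0.32 × 3.9 = 1.248
CYP3A4: 0.31 × 0.23 = 0.0713
CYP2C8: 0.22 × 4.1 = 0.902
Other: 0.15 (unchanged)
New clearance relative to baseline: 1.248 + 0.0713 + 0.902 + 0.15 = 2.3713.
Dividing the baseline by the relative clearance: 38.9 / 2.3713 = 16.4 mg/L.

16.4 mg/L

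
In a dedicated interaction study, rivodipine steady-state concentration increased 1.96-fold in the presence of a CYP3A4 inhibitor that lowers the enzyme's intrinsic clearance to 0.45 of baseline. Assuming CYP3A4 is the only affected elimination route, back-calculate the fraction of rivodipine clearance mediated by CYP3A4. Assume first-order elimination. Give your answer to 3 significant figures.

Write x for the fraction cleared via CYP3A4. The observed steady-state concentration change means clearance fell to 1/1.96 = 0.5102 of baseline.
Setting x·0.45 + (1 − x) = 0.5102 and solving: x = (0.5102 − 1)/(0.45 − 1) = 0.891.

0.891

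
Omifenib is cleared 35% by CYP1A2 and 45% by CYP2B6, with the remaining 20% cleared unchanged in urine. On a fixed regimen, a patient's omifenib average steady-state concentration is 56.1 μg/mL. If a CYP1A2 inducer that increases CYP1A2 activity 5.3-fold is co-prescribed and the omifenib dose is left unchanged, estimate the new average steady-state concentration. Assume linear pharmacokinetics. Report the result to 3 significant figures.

CYP1A2: 0.35 × 5.3 = 1.855
CYP2B6: 0.45 (unchanged)
Other: 0.2 (unchanged)
Relative clearance = 1.855 + 0.45 + 0.2 = 2.505.
Average steady-state concentration ∝ 1/CL, so new value = 56.1 / 2.505 = 22.4 μg/mL.

22.4 μg/mL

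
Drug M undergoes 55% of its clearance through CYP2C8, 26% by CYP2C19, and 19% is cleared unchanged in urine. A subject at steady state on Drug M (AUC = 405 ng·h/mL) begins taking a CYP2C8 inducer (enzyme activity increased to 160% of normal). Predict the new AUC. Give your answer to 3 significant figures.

305 ng·h/mL

The CYP2C8 pathway (55% of clearance) increases to 1.6× activity: 0.55 × 1.6 = 0.88.
CYP2C19 (26%) and the residual 19% are unaffected.
New clearance relative to baseline: 0.88 + 0.26 + 0.19 = 1.33.
With dosing unchanged, AUC scales as 1/CL: 405 / 1.33 = 305 ng·h/mL.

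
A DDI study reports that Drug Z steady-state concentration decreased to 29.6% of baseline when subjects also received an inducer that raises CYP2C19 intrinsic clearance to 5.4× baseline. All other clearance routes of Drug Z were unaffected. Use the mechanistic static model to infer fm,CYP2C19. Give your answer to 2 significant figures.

Write x for the fraction cleared via CYP2C19. The observed steady-state concentration change means clearance rose to 1/0.296 = 3.378 of baseline.
Only the CYP2C19 route changed, so 3.378 = x·5.4 + (1 − x), giving x = 0.54.

0.54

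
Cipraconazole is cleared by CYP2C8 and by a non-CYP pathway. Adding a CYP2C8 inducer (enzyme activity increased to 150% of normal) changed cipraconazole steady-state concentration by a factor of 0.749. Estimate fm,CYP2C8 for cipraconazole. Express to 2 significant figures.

0.67

Write x for the fraction cleared via CYP2C8. The observed steady-state concentration change means clearance rose to 1/0.749 = 1.335 of baseline.
Setting x·1.5 + (1 − x) = 1.335 and solving: x = (1.335 − 1)/(1.5 − 1) = 0.67.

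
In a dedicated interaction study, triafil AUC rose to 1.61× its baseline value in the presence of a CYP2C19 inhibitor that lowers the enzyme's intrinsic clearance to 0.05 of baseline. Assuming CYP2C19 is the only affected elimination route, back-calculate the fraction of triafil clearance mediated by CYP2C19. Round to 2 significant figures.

0.40

Let x = fm,CYP2C19. Because AUC ∝ 1/CL, relative clearance fell to 1/1.61 = 0.6211.
Only the CYP2C19 route changed, so 0.6211 = x·0.05 + (1 − x), giving x = 0.40.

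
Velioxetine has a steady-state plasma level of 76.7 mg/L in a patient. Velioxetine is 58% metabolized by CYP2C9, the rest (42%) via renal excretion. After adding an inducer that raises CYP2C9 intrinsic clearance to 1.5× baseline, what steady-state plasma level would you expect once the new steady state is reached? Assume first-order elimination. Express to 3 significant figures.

59.5 mg/L

The CYP2C9 pathway (58% of clearance) rises to 1.5× activity: 0.58 × 1.5 = 0.87.
The remaining 42% of clearance is unaffected.
New clearance relative to baseline: 0.87 + 0.42 = 1.29.
New steady-state plasma level = baseline ÷ relative clearance = 76.7 / 1.29 = 59.5 mg/L.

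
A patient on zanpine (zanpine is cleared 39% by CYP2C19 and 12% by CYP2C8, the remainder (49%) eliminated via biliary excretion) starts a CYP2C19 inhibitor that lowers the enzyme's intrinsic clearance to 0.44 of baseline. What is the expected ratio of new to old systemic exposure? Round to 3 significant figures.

1.28

The CYP2C19 pathway (39% of clearance) falls to 0.44× activity: 0.39 × 0.44 = 0.1716.
CYP2C8 (12%) and the residual 49% are unaffected.
Relative clearance = 0.1716 + 0.12 + 0.49 = 0.7816.
Systemic exposure is inversely proportional to clearance, so the fold-change is 1 / 0.7816 = 1.28.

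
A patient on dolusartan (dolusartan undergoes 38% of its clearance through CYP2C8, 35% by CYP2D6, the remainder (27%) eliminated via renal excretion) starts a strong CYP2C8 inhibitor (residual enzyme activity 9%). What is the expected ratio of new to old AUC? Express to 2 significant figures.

The CYP2C8 pathway (38% of clearance) drops to 0.09× activity: 0.38 × 0.09 = 0.0342.
CYP2D6 (35%) and the residual 27% are unaffected.
CL_new/CL_old = 0.0342 + 0.35 + 0.27 = 0.6542.
AUC is inversely proportional to clearance, so the fold-change is 1 / 0.6542 = 1.5.

1.5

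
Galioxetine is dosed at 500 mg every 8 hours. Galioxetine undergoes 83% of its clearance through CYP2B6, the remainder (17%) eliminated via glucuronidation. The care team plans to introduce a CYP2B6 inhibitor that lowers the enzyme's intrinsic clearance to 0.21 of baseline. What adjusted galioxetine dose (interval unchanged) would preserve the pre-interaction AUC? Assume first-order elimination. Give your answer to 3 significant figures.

The CYP2B6 pathway (83% of clearance) is reduced to 0.21× activity: 0.83 × 0.21 = 0.1743.
Non-CYP routes (17%) are unchanged.
Relative clearance = 0.1743 + 0.17 = 0.3443.
Css,avg = (dose rate)/CL, so holding Css fixed requires dose ∝ CL: 500 × 0.3443 = 172 mg.

172 mg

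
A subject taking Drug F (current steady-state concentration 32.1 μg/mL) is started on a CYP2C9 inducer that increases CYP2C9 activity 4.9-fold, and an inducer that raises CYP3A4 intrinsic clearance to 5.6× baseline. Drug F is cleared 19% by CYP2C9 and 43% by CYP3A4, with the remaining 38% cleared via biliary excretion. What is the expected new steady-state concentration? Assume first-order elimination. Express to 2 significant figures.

8.6 μg/mL

The CYP2C9 pathway (19% of clearance) rises to 4.9× activity: 0.19 × 4.9 = 0.931.
The CYP3A4 pathway (43% of clearance) rises to 5.6× activity: 0.43 × 5.6 = 2.408.
Non-CYP routes (38%) are unchanged.
Relative clearance = 0.931 + 2.408 + 0.38 = 3.719.
New steady-state concentration = 32.1 / 3.719 = 8.6 μg/mL (concentration scales inversely with clearance).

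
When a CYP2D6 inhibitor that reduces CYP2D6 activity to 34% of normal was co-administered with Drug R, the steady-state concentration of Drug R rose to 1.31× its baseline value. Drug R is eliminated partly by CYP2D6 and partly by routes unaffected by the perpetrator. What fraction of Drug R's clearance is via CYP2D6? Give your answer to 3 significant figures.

CL'/CL = 1 / 1.31 = 0.7634
0.34·fm + (1 − fm) = 0.7634
fm = (0.7634 − 1) / (0.34 − 1) = 0.359

0.359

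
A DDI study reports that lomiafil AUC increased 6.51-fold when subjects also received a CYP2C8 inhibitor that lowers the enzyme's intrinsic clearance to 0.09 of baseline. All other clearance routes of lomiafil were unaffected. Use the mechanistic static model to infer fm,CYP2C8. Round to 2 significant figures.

Let x = fm,CYP2C8. Because AUC ∝ 1/CL, relative clearance fell to 1/6.51 = 0.1536.
Setting x·0.09 + (1 − x) = 0.1536 and solving: x = (0.1536 − 1)/(0.09 − 1) = 0.93.

0.93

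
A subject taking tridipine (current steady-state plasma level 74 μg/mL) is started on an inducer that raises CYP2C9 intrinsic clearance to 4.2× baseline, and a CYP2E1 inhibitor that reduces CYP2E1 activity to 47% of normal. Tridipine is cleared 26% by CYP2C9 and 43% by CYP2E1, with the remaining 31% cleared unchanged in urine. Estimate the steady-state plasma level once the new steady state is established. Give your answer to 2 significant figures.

The CYP2C9 pathway (26% of clearance) is boosted to 4.2× activity: 0.26 × 4.2 = 1.092.
The CYP2E1 pathway (43% of clearance) falls to 0.47× activity: 0.43 × 0.47 = 0.2021.
The remaining 31% of clearance is unaffected.
Relative clearance = 1.092 + 0.2021 + 0.31 = 1.6041.
New steady-state plasma level = 74 / 1.6041 = 46 μg/mL (concentration scales inversely with clearance).

46 μg/mL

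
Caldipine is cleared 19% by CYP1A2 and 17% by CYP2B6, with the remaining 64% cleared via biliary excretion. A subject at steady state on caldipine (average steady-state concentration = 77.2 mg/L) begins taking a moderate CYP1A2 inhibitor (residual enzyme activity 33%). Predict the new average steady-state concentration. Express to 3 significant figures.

88.5 mg/L

The CYP1A2 pathway (19% of clearance) is reduced to 0.33× activity: 0.19 × 0.33 = 0.0627.
CYP2B6 (17%) and the residual 64% are unaffected.
CL_new/CL_old = 0.0627 + 0.17 + 0.64 = 0.8727.
With dosing unchanged, average steady-state concentration scales as 1/CL: 77.2 / 0.8727 = 88.5 mg/L.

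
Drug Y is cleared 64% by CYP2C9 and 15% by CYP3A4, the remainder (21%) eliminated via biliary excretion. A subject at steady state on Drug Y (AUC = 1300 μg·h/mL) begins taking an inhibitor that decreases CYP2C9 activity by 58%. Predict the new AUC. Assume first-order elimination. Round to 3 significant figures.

2.07 × 10³ μg·h/mL

The CYP2C9 pathway (64% of clearance) falls to 0.42× activity: 0.64 × 0.42 = 0.2688.
CYP3A4 (15%) and the residual 21% are unaffected.
CL_new/CL_old = 0.2688 + 0.15 + 0.21 = 0.6288.
With dosing unchanged, AUC scales as 1/CL: 1300 / 0.6288 = 2.07 × 10³ μg·h/mL.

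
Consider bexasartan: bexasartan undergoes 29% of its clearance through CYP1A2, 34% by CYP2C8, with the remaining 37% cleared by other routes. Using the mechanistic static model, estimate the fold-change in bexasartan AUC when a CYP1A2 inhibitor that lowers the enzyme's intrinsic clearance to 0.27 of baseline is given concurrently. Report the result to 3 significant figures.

The CYP1A2 pathway (29% of clearance) falls to 0.27× activity: 0.29 × 0.27 = 0.0783.
CYP2C8 (34%) and the residual 37% are unaffected.
CL_new/CL_old = 0.0783 + 0.34 + 0.37 = 0.7883.
AUC is inversely proportional to clearance, so the fold-change is 1 / 0.7883 = 1.27.

1.27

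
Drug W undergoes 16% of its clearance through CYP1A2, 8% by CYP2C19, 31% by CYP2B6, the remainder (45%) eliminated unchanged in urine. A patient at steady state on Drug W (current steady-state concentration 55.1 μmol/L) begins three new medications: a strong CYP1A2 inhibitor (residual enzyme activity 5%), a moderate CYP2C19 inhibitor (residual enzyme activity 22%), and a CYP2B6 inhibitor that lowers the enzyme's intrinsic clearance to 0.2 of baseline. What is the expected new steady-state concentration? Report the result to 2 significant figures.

1.0 × 10² μmol/L

CYP1A2: 0.16 × 0.05 = 0.008
CYP2C19: 0.08 × 0.22 = 0.0176
CYP2B6: 0.31 × 0.2 = 0.062
Other: 0.45 (unchanged)
Relative clearance = 0.008 + 0.0176 + 0.062 + 0.45 = 0.5376.
Dividing the baseline by the relative clearance: 55.1 / 0.5376 = 1.0 × 10² μmol/L.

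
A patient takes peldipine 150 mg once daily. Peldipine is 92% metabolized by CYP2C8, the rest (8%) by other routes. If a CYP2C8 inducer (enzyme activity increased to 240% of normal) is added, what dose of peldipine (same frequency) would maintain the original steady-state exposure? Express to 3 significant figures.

343 mg

The CYP2C8 pathway (92% of clearance) is boosted to 2.4× activity: 0.92 × 2.4 = 2.208.
Non-CYP routes (8%) are unchanged.
CL_new/CL_old = 2.208 + 0.08 = 2.288.
Exposure is unchanged when dose changes in proportion to clearance. New dose = 150 mg × 2.288 = 343 mg.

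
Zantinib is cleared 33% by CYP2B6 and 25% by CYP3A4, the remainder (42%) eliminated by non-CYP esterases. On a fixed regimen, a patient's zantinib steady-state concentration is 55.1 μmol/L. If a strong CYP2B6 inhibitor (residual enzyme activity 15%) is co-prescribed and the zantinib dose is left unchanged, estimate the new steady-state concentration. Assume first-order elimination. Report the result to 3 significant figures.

76.6 μmol/L

CYP2B6: 0.33 × 0.15 = 0.0495
CYP3A4: 0.25 (unchanged)
Other: 0.42 (unchanged)
Relative clearance = 0.0495 + 0.25 + 0.42 = 0.7195.
New steady-state concentration = baseline ÷ relative clearance = 55.1 / 0.7195 = 76.6 μmol/L.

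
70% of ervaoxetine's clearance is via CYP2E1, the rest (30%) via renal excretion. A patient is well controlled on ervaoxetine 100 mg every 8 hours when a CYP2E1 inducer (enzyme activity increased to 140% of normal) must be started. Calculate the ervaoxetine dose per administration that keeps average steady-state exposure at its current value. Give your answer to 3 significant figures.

128 mg

The CYP2E1 pathway (70% of clearance) is boosted to 1.4× activity: 0.7 × 1.4 = 0.98.
The remaining 30% of clearance is unaffected.
CL_new/CL_old = 0.98 + 0.3 = 1.28.
Exposure is unchanged when dose changes in proportion to clearance. New dose = 100 mg × 1.28 = 128 mg.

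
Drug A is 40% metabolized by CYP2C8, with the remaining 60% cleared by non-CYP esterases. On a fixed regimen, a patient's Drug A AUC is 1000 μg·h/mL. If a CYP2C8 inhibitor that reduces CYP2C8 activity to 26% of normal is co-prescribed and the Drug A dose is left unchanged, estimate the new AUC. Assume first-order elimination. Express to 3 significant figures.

The CYP2C8 pathway (40% of clearance) is reduced to 0.26× activity: 0.4 × 0.26 = 0.104.
Non-CYP routes (60%) are unchanged.
CL_new/CL_old = 0.104 + 0.6 = 0.704.
With dosing unchanged, AUC scales as 1/CL: 1000 / 0.704 = 1.42 × 10³ μg·h/mL.

1.42 × 10³ μg·h/mL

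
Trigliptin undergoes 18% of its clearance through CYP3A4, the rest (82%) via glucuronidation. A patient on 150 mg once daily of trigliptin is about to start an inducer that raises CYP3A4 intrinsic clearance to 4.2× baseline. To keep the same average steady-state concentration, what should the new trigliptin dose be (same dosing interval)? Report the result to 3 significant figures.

236 mg

CYP3A4: 0.18 × 4.2 = 0.756
Other: 0.82 (unchanged)
Relative clearance = 0.756 + 0.82 = 1.576.
Css,avg = (dose rate)/CL, so holding Css fixed requires dose ∝ CL: 150 × 1.576 = 236 mg.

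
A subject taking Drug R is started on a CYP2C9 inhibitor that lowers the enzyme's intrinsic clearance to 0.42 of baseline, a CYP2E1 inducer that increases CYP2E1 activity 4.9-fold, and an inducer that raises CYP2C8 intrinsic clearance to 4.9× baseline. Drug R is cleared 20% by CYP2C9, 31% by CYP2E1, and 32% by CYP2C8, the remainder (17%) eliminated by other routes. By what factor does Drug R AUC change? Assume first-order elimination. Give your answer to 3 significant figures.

CYP2C9: 0.2 × 0.42 = 0.084
CYP2E1: 0.31 × 4.9 = 1.519
CYP2C8: 0.32 × 4.9 = 1.568
Other: 0.17 (unchanged)
CL_new/CL_old = 0.084 + 1.519 + 1.568 + 0.17 = 3.341.
Because AUC varies inversely with clearance, the combined effect is 1 / 3.341 = 0.299.

0.299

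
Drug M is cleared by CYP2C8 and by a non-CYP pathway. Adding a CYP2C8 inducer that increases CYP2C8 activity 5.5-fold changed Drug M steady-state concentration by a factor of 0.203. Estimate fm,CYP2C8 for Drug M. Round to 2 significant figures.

Let x = fm,CYP2C8. Because steady-state concentration ∝ 1/CL, relative clearance rose to 1/0.203 = 4.926.
Setting x·5.5 + (1 − x) = 4.926 and solving: x = (4.926 − 1)/(5.5 − 1) = 0.87.

0.87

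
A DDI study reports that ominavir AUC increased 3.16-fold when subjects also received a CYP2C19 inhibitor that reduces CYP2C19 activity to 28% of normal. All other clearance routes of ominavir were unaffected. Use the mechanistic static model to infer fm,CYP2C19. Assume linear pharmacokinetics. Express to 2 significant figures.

0.95

Let x = fm,CYP2C19. Because AUC ∝ 1/CL, relative clearance fell to 1/3.16 = 0.3165.
Only the CYP2C19 route changed, so 0.3165 = x·0.28 + (1 − x), giving x = 0.95.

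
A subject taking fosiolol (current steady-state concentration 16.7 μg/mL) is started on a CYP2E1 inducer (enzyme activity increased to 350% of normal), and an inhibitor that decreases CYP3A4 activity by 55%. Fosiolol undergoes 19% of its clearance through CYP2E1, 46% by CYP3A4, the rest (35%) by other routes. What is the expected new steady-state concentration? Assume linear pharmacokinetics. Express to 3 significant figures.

CYP2E1: 0.19 × 3.5 = 0.665
CYP3A4: 0.46 × 0.45 = 0.207
Other: 0.35 (unchanged)
Relative clearance = 0.665 + 0.207 + 0.35 = 1.222.
Dividing the baseline by the relative clearance: 16.7 / 1.222 = 13.7 μg/mL.

13.7 μg/mL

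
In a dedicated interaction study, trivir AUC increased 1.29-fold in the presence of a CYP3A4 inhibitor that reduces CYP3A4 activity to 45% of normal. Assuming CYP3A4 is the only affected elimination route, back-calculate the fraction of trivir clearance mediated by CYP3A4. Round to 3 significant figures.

CL'/CL = 1 / 1.29 = 0.7752
0.45·fm + (1 − fm) = 0.7752
fm = (0.7752 − 1) / (0.45 − 1) = 0.409

0.409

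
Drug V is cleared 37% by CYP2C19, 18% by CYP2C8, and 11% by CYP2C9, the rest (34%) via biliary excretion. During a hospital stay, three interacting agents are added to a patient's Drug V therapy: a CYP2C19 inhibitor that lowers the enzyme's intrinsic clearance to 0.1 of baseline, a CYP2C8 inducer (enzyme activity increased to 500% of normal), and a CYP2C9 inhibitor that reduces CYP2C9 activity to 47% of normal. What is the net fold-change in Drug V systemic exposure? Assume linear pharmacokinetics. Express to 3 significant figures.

0.753

The CYP2C19 pathway (37% of clearance) drops to 0.1× activity: 0.37 × 0.1 = 0.037.
The CYP2C8 pathway (18% of clearance) is boosted to 5× activity: 0.18 × 5 = 0.9.
The CYP2C9 pathway (11% of clearance) drops to 0.47× activity: 0.11 × 0.47 = 0.0517.
The remaining 34% of clearance is unaffected.
New clearance relative to baseline: 0.037 + 0.9 + 0.0517 + 0.34 = 1.3287.
Net systemic exposure ratio = 1 / 1.3287 = 0.753.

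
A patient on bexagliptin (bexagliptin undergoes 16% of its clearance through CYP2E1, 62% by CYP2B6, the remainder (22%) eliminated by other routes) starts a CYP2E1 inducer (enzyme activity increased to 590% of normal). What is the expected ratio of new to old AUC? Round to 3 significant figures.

0.561

The CYP2E1 pathway (16% of clearance) is boosted to 5.9× activity: 0.16 × 5.9 = 0.944.
CYP2B6 (62%) and the residual 22% are unaffected.
New clearance relative to baseline: 0.944 + 0.62 + 0.22 = 1.784.
AUC is inversely proportional to clearance, so the fold-change is 1 / 1.784 = 0.561.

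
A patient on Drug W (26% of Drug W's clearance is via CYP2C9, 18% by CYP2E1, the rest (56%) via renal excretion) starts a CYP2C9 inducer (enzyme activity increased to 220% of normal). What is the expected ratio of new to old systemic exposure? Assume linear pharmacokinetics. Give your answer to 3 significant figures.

CYP2C9: 0.26 × 2.2 = 0.572
CYP2E1: 0.18 (unchanged)
Other: 0.56 (unchanged)
New clearance relative to baseline: 0.572 + 0.18 + 0.56 = 1.312.
Systemic exposure is inversely proportional to clearance, so the fold-change is 1 / 1.312 = 0.762.

0.762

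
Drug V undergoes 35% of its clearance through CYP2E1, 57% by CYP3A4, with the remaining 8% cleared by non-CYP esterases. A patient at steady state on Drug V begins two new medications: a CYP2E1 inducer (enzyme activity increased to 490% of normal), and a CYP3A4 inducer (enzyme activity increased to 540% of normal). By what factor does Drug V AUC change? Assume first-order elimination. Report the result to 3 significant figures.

The CYP2E1 pathway (35% of clearance) increases to 4.9× activity: 0.35 × 4.9 = 1.715.
The CYP3A4 pathway (57% of clearance) rises to 5.4× activity: 0.57 × 5.4 = 3.078.
Non-CYP routes (8%) are unchanged.
Relative clearance = 1.715 + 3.078 + 0.08 = 4.873.
AUC ∝ 1/CL: fold-change = 1 / 4.873 = 0.205.

0.205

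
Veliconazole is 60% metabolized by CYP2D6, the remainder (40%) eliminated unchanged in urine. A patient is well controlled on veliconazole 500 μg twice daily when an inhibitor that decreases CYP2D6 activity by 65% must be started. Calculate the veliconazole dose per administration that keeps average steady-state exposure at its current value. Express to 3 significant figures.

305 μg

The CYP2D6 pathway (60% of clearance) drops to 0.35× activity: 0.6 × 0.35 = 0.21.
The remaining 40% of clearance is unaffected.
CL_new/CL_old = 0.21 + 0.4 = 0.61.
To maintain the same steady-state level, dose must scale with clearance: new dose = 500 × 0.61 = 305 μg.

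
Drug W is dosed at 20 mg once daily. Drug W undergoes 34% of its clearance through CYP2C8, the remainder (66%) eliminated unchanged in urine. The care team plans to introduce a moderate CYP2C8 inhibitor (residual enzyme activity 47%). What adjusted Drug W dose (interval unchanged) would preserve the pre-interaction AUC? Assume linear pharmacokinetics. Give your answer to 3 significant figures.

16.4 mg

The CYP2C8 pathway (34% of clearance) drops to 0.47× activity: 0.34 × 0.47 = 0.1598.
The remaining 66% of clearance is unaffected.
CL_new/CL_old = 0.1598 + 0.66 = 0.8198.
To maintain the same steady-state level, dose must scale with clearance: new dose = 20 × 0.8198 = 16.4 mg.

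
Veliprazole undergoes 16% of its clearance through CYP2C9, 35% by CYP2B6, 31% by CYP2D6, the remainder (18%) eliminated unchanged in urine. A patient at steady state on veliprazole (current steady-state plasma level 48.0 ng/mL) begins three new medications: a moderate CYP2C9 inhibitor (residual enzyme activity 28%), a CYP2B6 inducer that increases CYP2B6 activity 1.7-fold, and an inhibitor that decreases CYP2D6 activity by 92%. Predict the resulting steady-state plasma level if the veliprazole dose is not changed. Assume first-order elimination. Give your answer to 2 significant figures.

The CYP2C9 pathway (16% of clearance) is reduced to 0.28× activity: 0.16 × 0.28 = 0.0448.
The CYP2B6 pathway (35% of clearance) rises to 1.7× activity: 0.35 × 1.7 = 0.595.
The CYP2D6 pathway (31% of clearance) falls to 0.08× activity: 0.31 × 0.08 = 0.0248.
Non-CYP routes (18%) are unchanged.
CL_new/CL_old = 0.0448 + 0.595 + 0.0248 + 0.18 = 0.8446.
New steady-state plasma level = 48.0 / 0.8446 = 57 ng/mL (concentration scales inversely with clearance).

57 ng/mL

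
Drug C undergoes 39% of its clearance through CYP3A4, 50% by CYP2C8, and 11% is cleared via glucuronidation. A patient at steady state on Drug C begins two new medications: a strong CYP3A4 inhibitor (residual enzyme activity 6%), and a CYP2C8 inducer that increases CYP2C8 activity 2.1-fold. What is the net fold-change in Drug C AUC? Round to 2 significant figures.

0.85

The CYP3A4 pathway (39% of clearance) is reduced to 0.06× activity: 0.39 × 0.06 = 0.0234.
The CYP2C8 pathway (50% of clearance) rises to 2.1× activity: 0.5 × 2.1 = 1.05.
The remaining 11% of clearance is unaffected.
Relative clearance = 0.0234 + 1.05 + 0.11 = 1.1834.
Net AUC ratio = 1 / 1.1834 = 0.85.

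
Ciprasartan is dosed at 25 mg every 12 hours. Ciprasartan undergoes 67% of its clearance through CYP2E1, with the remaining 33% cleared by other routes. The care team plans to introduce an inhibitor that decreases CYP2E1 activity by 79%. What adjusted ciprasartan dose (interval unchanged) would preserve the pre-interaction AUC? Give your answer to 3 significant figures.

The CYP2E1 pathway (67% of clearance) is reduced to 0.21× activity: 0.67 × 0.21 = 0.1407.
The remaining 33% of clearance is unaffected.
New clearance relative to baseline: 0.1407 + 0.33 = 0.4707.
Css,avg = (dose rate)/CL, so holding Css fixed requires dose ∝ CL: 25 × 0.4707 = 11.8 mg.

11.8 mg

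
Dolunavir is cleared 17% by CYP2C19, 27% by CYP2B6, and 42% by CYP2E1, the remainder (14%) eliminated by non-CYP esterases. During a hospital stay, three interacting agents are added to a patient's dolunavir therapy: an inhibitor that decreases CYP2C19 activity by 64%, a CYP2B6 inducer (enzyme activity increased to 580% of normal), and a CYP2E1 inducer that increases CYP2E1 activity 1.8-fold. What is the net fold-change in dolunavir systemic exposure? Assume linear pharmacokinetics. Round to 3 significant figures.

0.396

The CYP2C19 pathway (17% of clearance) falls to 0.36× activity: 0.17 × 0.36 = 0.0612.
The CYP2B6 pathway (27% of clearance) increases to 5.8× activity: 0.27 × 5.8 = 1.566.
The CYP2E1 pathway (42% of clearance) is boosted to 1.8× activity: 0.42 × 1.8 = 0.756.
The remaining 14% of clearance is unaffected.
CL_new/CL_old = 0.0612 + 1.566 + 0.756 + 0.14 = 2.5232.
Systemic exposure ∝ 1/CL: fold-change = 1 / 2.5232 = 0.396.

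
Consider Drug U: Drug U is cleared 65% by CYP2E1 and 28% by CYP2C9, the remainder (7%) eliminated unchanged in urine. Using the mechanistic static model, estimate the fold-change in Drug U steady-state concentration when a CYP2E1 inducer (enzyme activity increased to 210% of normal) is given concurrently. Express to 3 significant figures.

0.583

The CYP2E1 pathway (65% of clearance) increases to 2.1× activity: 0.65 × 2.1 = 1.365.
CYP2C9 (28%) and the residual 7% are unaffected.
CL_new/CL_old = 1.365 + 0.28 + 0.07 = 1.715.
Steady-state concentration ratio = CL_old/CL_new = 1 / 1.715 = 0.583.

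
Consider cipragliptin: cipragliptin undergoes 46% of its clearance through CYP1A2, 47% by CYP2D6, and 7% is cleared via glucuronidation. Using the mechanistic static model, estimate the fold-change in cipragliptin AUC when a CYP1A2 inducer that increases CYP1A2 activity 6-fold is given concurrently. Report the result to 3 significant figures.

The CYP1A2 pathway (46% of clearance) is boosted to 6× activity: 0.46 × 6 = 2.76.
CYP2D6 (47%) and the residual 7% are unaffected.
New clearance relative to baseline: 2.76 + 0.47 + 0.07 = 3.3.
AUC is inversely proportional to clearance, so the fold-change is 1 / 3.3 = 0.303.

0.303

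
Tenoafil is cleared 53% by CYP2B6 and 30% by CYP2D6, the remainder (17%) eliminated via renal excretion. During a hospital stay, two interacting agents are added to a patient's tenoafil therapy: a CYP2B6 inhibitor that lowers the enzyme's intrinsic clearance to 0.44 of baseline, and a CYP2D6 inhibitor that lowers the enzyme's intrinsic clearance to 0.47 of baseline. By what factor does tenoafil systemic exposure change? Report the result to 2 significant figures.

1.8

CYP2B6: 0.53 × 0.44 = 0.2332
CYP2D6: 0.3 × 0.47 = 0.141
Other: 0.17 (unchanged)
Relative clearance = 0.2332 + 0.141 + 0.17 = 0.5442.
Systemic exposure ∝ 1/CL: fold-change = 1 / 0.5442 = 1.8.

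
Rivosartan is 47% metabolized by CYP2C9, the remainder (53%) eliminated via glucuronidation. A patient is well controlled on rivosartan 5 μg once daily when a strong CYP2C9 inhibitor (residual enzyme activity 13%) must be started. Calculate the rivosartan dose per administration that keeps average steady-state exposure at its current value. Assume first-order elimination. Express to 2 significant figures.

The CYP2C9 pathway (47% of clearance) is reduced to 0.13× activity: 0.47 × 0.13 = 0.0611.
Non-CYP routes (53%) are unchanged.
New clearance relative to baseline: 0.0611 + 0.53 = 0.5911.
To maintain the same steady-state level, dose must scale with clearance: new dose = 5 × 0.5911 = 3.0 μg.

3.0 μg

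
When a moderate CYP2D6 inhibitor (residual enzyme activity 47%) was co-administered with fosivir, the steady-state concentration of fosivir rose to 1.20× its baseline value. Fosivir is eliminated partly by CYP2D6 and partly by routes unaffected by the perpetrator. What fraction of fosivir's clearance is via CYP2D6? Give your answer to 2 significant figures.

CL'/CL = 1 / 1.20 = 0.8333
0.47·fm + (1 − fm) = 0.8333
fm = (0.8333 − 1) / (0.47 − 1) = 0.31

0.31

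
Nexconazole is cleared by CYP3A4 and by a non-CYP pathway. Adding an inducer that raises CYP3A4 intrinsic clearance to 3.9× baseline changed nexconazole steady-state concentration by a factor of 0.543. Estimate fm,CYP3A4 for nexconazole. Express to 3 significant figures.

0.290

CL'/CL = 1 / 0.543 = 1.842
3.9·fm + (1 − fm) = 1.842
fm = (1.842 − 1) / (3.9 − 1) = 0.290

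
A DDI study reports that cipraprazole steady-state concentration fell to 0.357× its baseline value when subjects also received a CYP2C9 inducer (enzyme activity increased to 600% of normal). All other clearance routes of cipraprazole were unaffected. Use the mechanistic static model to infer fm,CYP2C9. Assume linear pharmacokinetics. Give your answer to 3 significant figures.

Write x for the fraction cleared via CYP2C9. The observed steady-state concentration change means clearance rose to 1/0.357 = 2.801 of baseline.
Setting x·6 + (1 − x) = 2.801 and solving: x = (2.801 − 1)/(6 − 1) = 0.360.

0.360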